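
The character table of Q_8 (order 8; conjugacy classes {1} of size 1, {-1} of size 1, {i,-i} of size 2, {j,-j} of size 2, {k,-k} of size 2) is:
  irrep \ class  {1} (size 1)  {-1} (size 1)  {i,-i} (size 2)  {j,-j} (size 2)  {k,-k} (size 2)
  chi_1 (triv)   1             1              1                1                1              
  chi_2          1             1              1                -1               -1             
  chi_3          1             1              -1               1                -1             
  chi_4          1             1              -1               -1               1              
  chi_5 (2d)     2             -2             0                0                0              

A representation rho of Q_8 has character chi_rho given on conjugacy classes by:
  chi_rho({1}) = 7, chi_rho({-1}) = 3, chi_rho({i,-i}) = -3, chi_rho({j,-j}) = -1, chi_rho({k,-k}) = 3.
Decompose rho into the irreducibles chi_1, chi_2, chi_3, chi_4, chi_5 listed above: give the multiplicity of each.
Multiplicities: chi_1: 1, chi_2: 0, chi_3: 1, chi_4: 3, chi_5: 1.

Explanation: Use <chi_rho, chi> = (1/|G|) sum_C |C| * chi_rho(C) * conj(chi(C)) with |G| = 8 for each irreducible chi in the table:
  <chi_rho, chi_1> = (1/8)[1*(7)*conj(1) + 1*(3)*conj(1) + 2*(-3)*conj(1) + 2*(-1)*conj(1) + 2*(3)*conj(1)]
      = (1/8)[(7) + (3) + (-6) + (-2) + (6)] = 8/8 = 1
  <chi_rho, chi_2> = (1/8)[1*(7)*conj(1) + 1*(3)*conj(1) + 2*(-3)*conj(1) + 2*(-1)*conj(-1) + 2*(3)*conj(-1)]
      = (1/8)[(7) + (3) + (-6) + (2) + (-6)] = 0/8 = 0
  <chi_rho, chi_3> = (1/8)[1*(7)*conj(1) + 1*(3)*conj(1) + 2*(-3)*conj(-1) + 2*(-1)*conj(1) + 2*(3)*conj(-1)]
      = (1/8)[(7) + (3) + (6) + (-2) + (-6)] = 8/8 = 1
  <chi_rho, chi_4> = (1/8)[1*(7)*conj(1) + 1*(3)*conj(1) + 2*(-3)*conj(-1) + 2*(-1)*conj(-1) + 2*(3)*conj(1)]
      = (1/8)[(7) + (3) + (6) + (2) + (6)] = 24/8 = 3
  <chi_rho, chi_5> = (1/8)[1*(7)*conj(2) + 1*(3)*conj(-2) + 2*(-3)*conj(0) + 2*(-1)*conj(0) + 2*(3)*conj(0)]
      = (1/8)[(14) + (-6) + (0) + (0) + (0)] = 8/8 = 1
Dimension check: dim(rho) = sum (mult * dim) = 1*1 + 0*1 + 1*1 + 3*1 + 1*2 = 7 = chi_rho(e) = 7.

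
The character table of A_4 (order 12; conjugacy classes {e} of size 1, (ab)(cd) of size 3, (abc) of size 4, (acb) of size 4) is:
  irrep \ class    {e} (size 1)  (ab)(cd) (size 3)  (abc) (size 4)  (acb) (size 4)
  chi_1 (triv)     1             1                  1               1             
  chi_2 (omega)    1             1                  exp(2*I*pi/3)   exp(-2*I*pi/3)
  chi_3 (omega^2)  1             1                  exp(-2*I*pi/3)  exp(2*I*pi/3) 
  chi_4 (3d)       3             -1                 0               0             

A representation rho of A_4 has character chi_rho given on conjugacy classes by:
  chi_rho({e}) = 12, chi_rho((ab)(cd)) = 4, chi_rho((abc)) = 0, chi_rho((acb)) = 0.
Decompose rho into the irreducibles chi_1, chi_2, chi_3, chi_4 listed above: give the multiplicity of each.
Multiplicities: chi_1: 2, chi_2: 2, chi_3: 2, chi_4: 2.

Explanation: Use <chi_rho, chi> = (1/|G|) sum_C |C| * chi_rho(C) * conj(chi(C)) with |G| = 12 for each irreducible chi in the table:
  <chi_rho, chi_1> = (1/12)[1*(12)*conj(1) + 3*(4)*conj(1) + 4*(0)*conj(1) + 4*(0)*conj(1)]
      = (1/12)[(12) + (12) + (0) + (0)] = 24/12 = 2
  <chi_rho, chi_2> = (1/12)[1*(12)*conj(1) + 3*(4)*conj(1) + 4*(0)*conj(exp(2*I*pi/3)) + 4*(0)*conj(exp(-2*I*pi/3))]
      = (1/12)[(12) + (12) + (0) + (0)] = 24/12 = 2
  <chi_rho, chi_3> = (1/12)[1*(12)*conj(1) + 3*(4)*conj(1) + 4*(0)*conj(exp(-2*I*pi/3)) + 4*(0)*conj(exp(2*I*pi/3))]
      = (1/12)[(12) + (12) + (0) + (0)] = 24/12 = 2
  <chi_rho, chi_4> = (1/12)[1*(12)*conj(3) + 3*(4)*conj(-1) + 4*(0)*conj(0) + 4*(0)*conj(0)]
      = (1/12)[(36) + (-12) + (0) + (0)] = 24/12 = 2
(Exp terms are combined using exp(i*s)*conj(exp(i*t)) = exp(i*(s-t)), and sums of them are collapsed using the identity that for every m > 1 the m distinct m-th roots of unity sum to 0, e.g. 1 + exp(2*I*pi/3) + exp(-2*I*pi/3) = 0.)
Dimension check: dim(rho) = sum (mult * dim) = 2*1 + 2*1 + 2*1 + 2*3 = 12 = chi_rho(e) = 12.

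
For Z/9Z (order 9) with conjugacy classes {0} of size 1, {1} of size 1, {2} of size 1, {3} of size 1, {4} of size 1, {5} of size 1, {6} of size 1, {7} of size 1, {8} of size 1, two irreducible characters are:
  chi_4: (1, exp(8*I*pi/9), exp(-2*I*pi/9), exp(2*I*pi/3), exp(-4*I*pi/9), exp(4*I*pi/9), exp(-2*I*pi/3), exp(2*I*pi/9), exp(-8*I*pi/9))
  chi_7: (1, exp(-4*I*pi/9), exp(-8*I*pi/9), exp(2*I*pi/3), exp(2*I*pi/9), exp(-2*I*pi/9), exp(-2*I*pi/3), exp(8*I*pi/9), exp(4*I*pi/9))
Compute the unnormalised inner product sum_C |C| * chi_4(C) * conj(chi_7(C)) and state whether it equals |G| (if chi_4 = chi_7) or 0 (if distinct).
Sum = 0; so <chi_4, chi_7> = 0 (distinct irreducibles are orthogonal).

Working: Compute term by term over conjugacy classes (|C| * chi_4(C) * conj(chi_7(C))):
  1*(1)*conj(1) + 1*(exp(8*I*pi/9))*conj(exp(-4*I*pi/9)) + 1*(exp(-2*I*pi/9))*conj(exp(-8*I*pi/9)) + 1*(exp(2*I*pi/3))*conj(exp(2*I*pi/3)) + 1*(exp(-4*I*pi/9))*conj(exp(2*I*pi/9)) + 1*(exp(4*I*pi/9))*conj(exp(-2*I*pi/9)) + 1*(exp(-2*I*pi/3))*conj(exp(-2*I*pi/3)) + 1*(exp(2*I*pi/9))*conj(exp(8*I*pi/9)) + 1*(exp(-8*I*pi/9))*conj(exp(4*I*pi/9))
  = (1) + (exp(-2*I*pi/3)) + (exp(2*I*pi/3)) + (1) + (exp(-2*I*pi/3)) + (exp(2*I*pi/3)) + (1) + (exp(-2*I*pi/3)) + (exp(2*I*pi/3))
  = 0.
(Exp terms are combined using exp(i*s)*conj(exp(i*t)) = exp(i*(s-t)), and sums of them are collapsed using the identity that for every m > 1 the m distinct m-th roots of unity sum to 0, e.g. 1 + exp(2*I*pi/3) + exp(-2*I*pi/3) = 0.)
Dividing by |G| = 9 gives 0/9 = 0, matching the row-orthogonality relation <chi_4, chi_7> = [chi_4 = chi_7].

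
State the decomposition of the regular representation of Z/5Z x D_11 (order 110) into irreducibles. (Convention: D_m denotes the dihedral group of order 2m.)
Each irreducible V_i of dimension d_i appears with multiplicity d_i, i.e. rho_reg = (direct sum over all irreducibles V_i) d_i V_i. The irreducible dimensions for Z/5Z x D_11 are 1, 1, 1, 1, 1, 1, 1, 1, 1, 1, 2, 2, 2, 2, 2, 2, 2, 2, 2, 2, 2, 2, 2, 2, 2, 2, 2, 2, 2, 2, 2, 2, 2, 2, 2: 10 irreducibles of dimension 1, each with multiplicity 1; 25 irreducibles of dimension 2, each with multiplicity 2. Total dimension 10*1*1 + 25*2*2 = 110 = |G|.

Proof sketch: General theorem: in the regular representation of a finite group G, each irreducible appears with multiplicity equal to its dimension. Check: dim(rho_reg) = sum d_i^2 = 1 + 1 + 1 + 1 + 1 + 1 + 1 + 1 + 1 + 1 + 4 + 4 + 4 + 4 + 4 + 4 + 4 + 4 + 4 + 4 + 4 + 4 + 4 + 4 + 4 + 4 + 4 + 4 + 4 + 4 + 4 + 4 + 4 + 4 + 4 = 110 = |G|.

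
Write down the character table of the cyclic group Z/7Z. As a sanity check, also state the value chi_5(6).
Character table of Z/7Z (irreps indexed chi_0,...,chi_6 with chi_k(m) = zeta_7^(k*m), zeta_7 = exp(2*pi*i/7)):
  irrep \ class  {0} (size 1)  {1} (size 1)    {2} (size 1)    {3} (size 1)    {4} (size 1)    {5} (size 1)    {6} (size 1)  
  chi_0          1             1               1               1               1               1               1             
  chi_1          1             exp(2*I*pi/7)   exp(4*I*pi/7)   exp(6*I*pi/7)   exp(-6*I*pi/7)  exp(-4*I*pi/7)  exp(-2*I*pi/7)
  chi_2          1             exp(4*I*pi/7)   exp(-6*I*pi/7)  exp(-2*I*pi/7)  exp(2*I*pi/7)   exp(6*I*pi/7)   exp(-4*I*pi/7)
  chi_3          1             exp(6*I*pi/7)   exp(-2*I*pi/7)  exp(4*I*pi/7)   exp(-4*I*pi/7)  exp(2*I*pi/7)   exp(-6*I*pi/7)
  chi_4          1             exp(-6*I*pi/7)  exp(2*I*pi/7)   exp(-4*I*pi/7)  exp(4*I*pi/7)   exp(-2*I*pi/7)  exp(6*I*pi/7) 
  chi_5          1             exp(-4*I*pi/7)  exp(6*I*pi/7)   exp(2*I*pi/7)   exp(-2*I*pi/7)  exp(-6*I*pi/7)  exp(4*I*pi/7) 
  chi_6          1             exp(-2*I*pi/7)  exp(-4*I*pi/7)  exp(-6*I*pi/7)  exp(6*I*pi/7)   exp(4*I*pi/7)   exp(2*I*pi/7) 

Spot check: chi_5(6) = zeta_7^(5*6) = zeta_7^30 = exp(4*I*pi/7).

Proof sketch: Z/7Z is abelian, so all 7 irreducible complex representations are 1-dimensional. They are given by chi_k(m) = zeta_7^(k*m) for k = 0,...,6. Row orthogonality: sum_m chi_k(m) conj(chi_l(m)) = 7 * [k = l].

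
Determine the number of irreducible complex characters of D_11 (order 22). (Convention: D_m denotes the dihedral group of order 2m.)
7

Solution. The number of irreducible complex representations of a finite group equals its number of conjugacy classes. D_11 has 7 conjugacy classes ((n+3)/2 for n odd), so D_11 (order 22) has exactly 7 irreducible complex representations.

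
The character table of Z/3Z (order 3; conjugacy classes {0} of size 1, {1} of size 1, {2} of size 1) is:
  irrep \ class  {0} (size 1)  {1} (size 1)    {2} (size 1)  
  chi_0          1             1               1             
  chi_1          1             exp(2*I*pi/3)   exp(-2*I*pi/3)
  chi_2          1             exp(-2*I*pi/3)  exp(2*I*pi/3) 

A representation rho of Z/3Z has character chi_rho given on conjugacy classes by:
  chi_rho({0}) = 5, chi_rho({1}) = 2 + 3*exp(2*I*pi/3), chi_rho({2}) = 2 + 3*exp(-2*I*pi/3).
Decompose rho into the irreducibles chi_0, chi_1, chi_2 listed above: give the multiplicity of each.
Multiplicities: chi_0: 2, chi_1: 3, chi_2: 0.

Working: Use <chi_rho, chi> = (1/|G|) sum_C |C| * chi_rho(C) * conj(chi(C)) with |G| = 3 for each irreducible chi in the table:
  <chi_rho, chi_0> = (1/3)[1*(5)*conj(1) + 1*(2 + 3*exp(2*I*pi/3))*conj(1) + 1*(2 + 3*exp(-2*I*pi/3))*conj(1)]
      = (1/3)[(5) + (2 + 3*exp(2*I*pi/3)) + (2 + 3*exp(-2*I*pi/3))] = 6/3 = 2
  <chi_rho, chi_1> = (1/3)[1*(5)*conj(1) + 1*(2 + 3*exp(2*I*pi/3))*conj(exp(2*I*pi/3)) + 1*(2 + 3*exp(-2*I*pi/3))*conj(exp(-2*I*pi/3))]
      = (1/3)[(5) + (3 + 2*exp(-2*I*pi/3)) + (3 + 2*exp(2*I*pi/3))] = 9/3 = 3
  <chi_rho, chi_2> = (1/3)[1*(5)*conj(1) + 1*(2 + 3*exp(2*I*pi/3))*conj(exp(-2*I*pi/3)) + 1*(2 + 3*exp(-2*I*pi/3))*conj(exp(2*I*pi/3))]
      = (1/3)[(5) + (3*exp(-2*I*pi/3) + 2*exp(2*I*pi/3)) + (2*exp(-2*I*pi/3) + 3*exp(2*I*pi/3))] = 0/3 = 0
(Exp terms are combined using exp(i*s)*conj(exp(i*t)) = exp(i*(s-t)), and sums of them are collapsed using the identity that for every m > 1 the m distinct m-th roots of unity sum to 0, e.g. 1 + exp(2*I*pi/3) + exp(-2*I*pi/3) = 0.)
Dimension check: dim(rho) = sum (mult * dim) = 2*1 + 3*1 + 0*1 = 5 = chi_rho(e) = 5.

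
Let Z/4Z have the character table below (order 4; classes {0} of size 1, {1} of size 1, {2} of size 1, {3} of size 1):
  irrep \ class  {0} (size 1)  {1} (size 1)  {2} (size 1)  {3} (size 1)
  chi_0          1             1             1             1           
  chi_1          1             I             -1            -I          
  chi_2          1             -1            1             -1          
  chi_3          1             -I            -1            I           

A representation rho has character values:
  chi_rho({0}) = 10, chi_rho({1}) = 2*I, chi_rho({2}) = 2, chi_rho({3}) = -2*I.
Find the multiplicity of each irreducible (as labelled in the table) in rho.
Multiplicities: chi_0: 3, chi_1: 3, chi_2: 3, chi_3: 1.

Reasoning: Use <chi_rho, chi> = (1/|G|) sum_C |C| * chi_rho(C) * conj(chi(C)) with |G| = 4 for each irreducible chi in the table:
  <chi_rho, chi_0> = (1/4)[1*(10)*conj(1) + 1*(2*I)*conj(1) + 1*(2)*conj(1) + 1*(-2*I)*conj(1)]
      = (1/4)[(10) + (2*I) + (2) + (-2*I)] = 12/4 = 3
  <chi_rho, chi_1> = (1/4)[1*(10)*conj(1) + 1*(2*I)*conj(I) + 1*(2)*conj(-1) + 1*(-2*I)*conj(-I)]
      = (1/4)[(10) + (2) + (-2) + (2)] = 12/4 = 3
  <chi_rho, chi_2> = (1/4)[1*(10)*conj(1) + 1*(2*I)*conj(-1) + 1*(2)*conj(1) + 1*(-2*I)*conj(-1)]
      = (1/4)[(10) + (-2*I) + (2) + (2*I)] = 12/4 = 3
  <chi_rho, chi_3> = (1/4)[1*(10)*conj(1) + 1*(2*I)*conj(-I) + 1*(2)*conj(-1) + 1*(-2*I)*conj(I)]
      = (1/4)[(10) + (-2) + (-2) + (-2)] = 4/4 = 1
(Exp terms are combined using exp(i*s)*conj(exp(i*t)) = exp(i*(s-t)), and sums of them are collapsed using the identity that for every m > 1 the m distinct m-th roots of unity sum to 0, e.g. 1 + exp(2*I*pi/3) + exp(-2*I*pi/3) = 0.)
Dimension check: dim(rho) = sum (mult * dim) = 3*1 + 3*1 + 3*1 + 1*1 = 10 = chi_rho(e) = 10.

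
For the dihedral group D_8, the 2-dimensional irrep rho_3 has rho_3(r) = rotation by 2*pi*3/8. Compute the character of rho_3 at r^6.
chi_{rho_3}(r^6) = 2*cos(2*pi*3*6/8) = 0

Details: rho_3(r^6) is rotation by angle 2*pi*3*6/8, whose trace is 2*cos(2*pi*3*6/8) = 0.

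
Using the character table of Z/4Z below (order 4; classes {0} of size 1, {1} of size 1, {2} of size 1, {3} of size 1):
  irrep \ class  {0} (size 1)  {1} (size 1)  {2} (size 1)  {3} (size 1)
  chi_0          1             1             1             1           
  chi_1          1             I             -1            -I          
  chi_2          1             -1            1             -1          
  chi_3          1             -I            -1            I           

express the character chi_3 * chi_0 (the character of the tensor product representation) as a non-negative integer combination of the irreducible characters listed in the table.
chi_3 tensor chi_0 = chi_3 (all other irreducibles have multiplicity 0).

Reasoning: The character of a tensor product is the pointwise product (chi_3 * chi_0)(C) = chi_3(C) * chi_0(C):
  {0}: (1)*(1), {1}: (-I)*(1), {2}: (-1)*(1), {3}: (I)*(1)
so (chi_3 * chi_0) takes values
  {0} -> 1, {1} -> -I, {2} -> -1, {3} -> I.
Now take the inner product of this character with each irreducible chi from the table, <chi_3*chi_0, chi> = (1/4) sum_C |C| (chi_3*chi_0)(C) conj(chi(C)):
  <chi_3*chi_0, chi_0> = (1/4)[1*(1)*conj(1) + 1*(-I)*conj(1) + 1*(-1)*conj(1) + 1*(I)*conj(1)]
      = (1/4)[(1) + (-I) + (-1) + (I)] = 0/4 = 0
  <chi_3*chi_0, chi_1> = (1/4)[1*(1)*conj(1) + 1*(-I)*conj(I) + 1*(-1)*conj(-1) + 1*(I)*conj(-I)]
      = (1/4)[(1) + (-1) + (1) + (-1)] = 0/4 = 0
  <chi_3*chi_0, chi_2> = (1/4)[1*(1)*conj(1) + 1*(-I)*conj(-1) + 1*(-1)*conj(1) + 1*(I)*conj(-1)]
      = (1/4)[(1) + (I) + (-1) + (-I)] = 0/4 = 0
  <chi_3*chi_0, chi_3> = (1/4)[1*(1)*conj(1) + 1*(-I)*conj(-I) + 1*(-1)*conj(-1) + 1*(I)*conj(I)]
      = (1/4)[(1) + (1) + (1) + (1)] = 4/4 = 1
(Exp terms are combined using exp(i*s)*conj(exp(i*t)) = exp(i*(s-t)), and sums of them are collapsed using the identity that for every m > 1 the m distinct m-th roots of unity sum to 0, e.g. 1 + exp(2*I*pi/3) + exp(-2*I*pi/3) = 0.)
Hence the multiplicities are chi_3: 1. Dimension check: dim(chi_3)*dim(chi_0) = 1*1 = 1 and sum (mult * dim) = 1*1 = 1.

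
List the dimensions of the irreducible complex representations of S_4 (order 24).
Dimensions: 1, 1, 2, 3, 3

Reasoning: There are 5 irreducibles (= number of conjugacy classes). Their dimensions d_i satisfy sum d_i^2 = |G| = 24: 1 + 1 + 4 + 9 + 9 = 24.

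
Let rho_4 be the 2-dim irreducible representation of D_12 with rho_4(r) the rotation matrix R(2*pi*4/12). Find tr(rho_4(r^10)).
chi_{rho_4}(r^10) = 2*cos(2*pi*4*10/12) = -1

Explanation: rho_4(r^10) is rotation by angle 2*pi*4*10/12, whose trace is 2*cos(2*pi*4*10/12) = -1.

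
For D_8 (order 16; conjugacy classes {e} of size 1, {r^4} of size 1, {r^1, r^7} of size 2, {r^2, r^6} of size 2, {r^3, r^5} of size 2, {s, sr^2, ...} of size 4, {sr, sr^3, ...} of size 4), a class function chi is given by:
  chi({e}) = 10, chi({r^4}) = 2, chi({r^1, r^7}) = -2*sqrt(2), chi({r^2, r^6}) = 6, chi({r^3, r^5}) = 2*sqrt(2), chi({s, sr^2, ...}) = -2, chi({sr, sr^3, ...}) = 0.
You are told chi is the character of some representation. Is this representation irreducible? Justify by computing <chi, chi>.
Not irreducible (reducible): <chi, chi> = 14 > 1.

Reasoning: <chi, chi> = (1/|G|) sum_C |C| * |chi(C)|^2 = (1/16)[1*|10|^2 + 1*|2|^2 + 2*|-2*sqrt(2)|^2 + 2*|6|^2 + 2*|2*sqrt(2)|^2 + 4*|-2|^2 + 4*|0|^2]
  = (1/16)[(100) + (4) + (16) + (72) + (16) + (16) + (0)] = 224/16 = 14.
A character is irreducible iff <chi, chi> = 1, so this representation is reducible.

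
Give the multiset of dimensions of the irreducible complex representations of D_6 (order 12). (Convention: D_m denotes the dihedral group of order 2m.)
Dimensions: 1, 1, 1, 1, 2, 2

Details: There are 6 irreducibles (= number of conjugacy classes). Their dimensions d_i satisfy sum d_i^2 = |G| = 12: 1 + 1 + 1 + 1 + 4 + 4 = 12.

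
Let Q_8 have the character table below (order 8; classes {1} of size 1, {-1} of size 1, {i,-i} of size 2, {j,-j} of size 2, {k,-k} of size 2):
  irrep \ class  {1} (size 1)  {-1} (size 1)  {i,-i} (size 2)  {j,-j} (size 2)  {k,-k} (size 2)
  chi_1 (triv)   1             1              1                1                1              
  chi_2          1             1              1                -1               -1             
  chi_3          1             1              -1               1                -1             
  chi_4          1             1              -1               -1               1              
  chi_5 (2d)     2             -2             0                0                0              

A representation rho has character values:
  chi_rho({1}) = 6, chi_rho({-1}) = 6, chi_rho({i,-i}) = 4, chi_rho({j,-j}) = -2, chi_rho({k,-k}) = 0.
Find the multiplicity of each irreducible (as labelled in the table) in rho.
Multiplicities: chi_1: 2, chi_2: 3, chi_3: 0, chi_4: 1, chi_5: 0.

Solution. Use <chi_rho, chi> = (1/|G|) sum_C |C| * chi_rho(C) * conj(chi(C)) with |G| = 8 for each irreducible chi in the table:
  <chi_rho, chi_1> = (1/8)[1*(6)*conj(1) + 1*(6)*conj(1) + 2*(4)*conj(1) + 2*(-2)*conj(1) + 2*(0)*conj(1)]
      = (1/8)[(6) + (6) + (8) + (-4) + (0)] = 16/8 = 2
  <chi_rho, chi_2> = (1/8)[1*(6)*conj(1) + 1*(6)*conj(1) + 2*(4)*conj(1) + 2*(-2)*conj(-1) + 2*(0)*conj(-1)]
      = (1/8)[(6) + (6) + (8) + (4) + (0)] = 24/8 = 3
  <chi_rho, chi_3> = (1/8)[1*(6)*conj(1) + 1*(6)*conj(1) + 2*(4)*conj(-1) + 2*(-2)*conj(1) + 2*(0)*conj(-1)]
      = (1/8)[(6) + (6) + (-8) + (-4) + (0)] = 0/8 = 0
  <chi_rho, chi_4> = (1/8)[1*(6)*conj(1) + 1*(6)*conj(1) + 2*(4)*conj(-1) + 2*(-2)*conj(-1) + 2*(0)*conj(1)]
      = (1/8)[(6) + (6) + (-8) + (4) + (0)] = 8/8 = 1
  <chi_rho, chi_5> = (1/8)[1*(6)*conj(2) + 1*(6)*conj(-2) + 2*(4)*conj(0) + 2*(-2)*conj(0) + 2*(0)*conj(0)]
      = (1/8)[(12) + (-12) + (0) + (0) + (0)] = 0/8 = 0
Dimension check: dim(rho) = sum (mult * dim) = 2*1 + 3*1 + 0*1 + 1*1 + 0*2 = 6 = chi_rho(e) = 6.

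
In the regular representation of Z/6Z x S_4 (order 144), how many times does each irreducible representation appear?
Each irreducible V_i of dimension d_i appears with multiplicity d_i, i.e. rho_reg = (direct sum over all irreducibles V_i) d_i V_i. The irreducible dimensions for Z/6Z x S_4 are 1, 1, 1, 1, 1, 1, 1, 1, 1, 1, 1, 1, 2, 2, 2, 2, 2, 2, 3, 3, 3, 3, 3, 3, 3, 3, 3, 3, 3, 3: 12 irreducibles of dimension 1, each with multiplicity 1; 6 irreducibles of dimension 2, each with multiplicity 2; 12 irreducibles of dimension 3, each with multiplicity 3. Total dimension 12*1*1 + 6*2*2 + 12*3*3 = 144 = |G|.

Proof sketch: General theorem: in the regular representation of a finite group G, each irreducible appears with multiplicity equal to its dimension. Check: dim(rho_reg) = sum d_i^2 = 1 + 1 + 1 + 1 + 1 + 1 + 1 + 1 + 1 + 1 + 1 + 1 + 4 + 4 + 4 + 4 + 4 + 4 + 9 + 9 + 9 + 9 + 9 + 9 + 9 + 9 + 9 + 9 + 9 + 9 = 144 = |G|.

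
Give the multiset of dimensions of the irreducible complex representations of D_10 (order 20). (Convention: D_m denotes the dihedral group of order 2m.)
Dimensions: 1, 1, 1, 1, 2, 2, 2, 2

Solution. There are 8 irreducibles (= number of conjugacy classes). Their dimensions d_i satisfy sum d_i^2 = |G| = 20: 1 + 1 + 1 + 1 + 4 + 4 + 4 + 4 = 20.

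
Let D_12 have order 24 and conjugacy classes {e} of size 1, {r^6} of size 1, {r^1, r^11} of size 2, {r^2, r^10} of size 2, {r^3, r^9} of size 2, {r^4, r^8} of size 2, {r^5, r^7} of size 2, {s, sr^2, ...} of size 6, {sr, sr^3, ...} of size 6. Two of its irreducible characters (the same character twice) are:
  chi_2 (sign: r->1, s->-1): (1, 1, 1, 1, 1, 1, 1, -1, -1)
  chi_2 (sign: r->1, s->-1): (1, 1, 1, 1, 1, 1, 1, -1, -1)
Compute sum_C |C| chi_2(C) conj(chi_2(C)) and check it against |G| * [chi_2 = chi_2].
Sum = 24 = |G| = 24; so <chi_2, chi_2> = 1 (norm-1 confirms irreducibility).

Justification: Compute term by term over conjugacy classes (|C| * chi_2(C) * conj(chi_2(C))):
  1*(1)*conj(1) + 1*(1)*conj(1) + 2*(1)*conj(1) + 2*(1)*conj(1) + 2*(1)*conj(1) + 2*(1)*conj(1) + 2*(1)*conj(1) + 6*(-1)*conj(-1) + 6*(-1)*conj(-1)
  = (1) + (1) + (2) + (2) + (2) + (2) + (2) + (6) + (6)
  = 24.
Dividing by |G| = 24 gives 24/24 = 1, matching the row-orthogonality relation <chi_2, chi_2> = [chi_2 = chi_2].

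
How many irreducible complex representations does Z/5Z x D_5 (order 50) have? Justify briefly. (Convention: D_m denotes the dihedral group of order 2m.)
20

Details: The number of irreducible complex representations of a finite group equals its number of conjugacy classes. For a direct product, #classes(G x H) = #classes(G) * #classes(H). Z/5Z has 5 classes (abelian), D_5 has 4 classes, so 5 * 4 = 20, so Z/5Z x D_5 (order 50) has exactly 20 irreducible complex representations.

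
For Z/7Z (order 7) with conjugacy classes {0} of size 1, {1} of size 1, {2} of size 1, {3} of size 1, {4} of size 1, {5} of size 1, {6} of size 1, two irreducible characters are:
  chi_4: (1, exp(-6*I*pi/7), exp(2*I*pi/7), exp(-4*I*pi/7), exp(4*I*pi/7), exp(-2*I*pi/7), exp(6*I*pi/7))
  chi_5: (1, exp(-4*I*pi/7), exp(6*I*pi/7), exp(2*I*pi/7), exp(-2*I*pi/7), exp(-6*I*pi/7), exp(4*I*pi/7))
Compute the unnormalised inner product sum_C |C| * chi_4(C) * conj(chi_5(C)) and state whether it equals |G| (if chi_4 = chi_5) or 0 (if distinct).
Sum = 0; so <chi_4, chi_5> = 0 (distinct irreducibles are orthogonal).

Argument: Compute term by term over conjugacy classes (|C| * chi_4(C) * conj(chi_5(C))):
  1*(1)*conj(1) + 1*(exp(-6*I*pi/7))*conj(exp(-4*I*pi/7)) + 1*(exp(2*I*pi/7))*conj(exp(6*I*pi/7)) + 1*(exp(-4*I*pi/7))*conj(exp(2*I*pi/7)) + 1*(exp(4*I*pi/7))*conj(exp(-2*I*pi/7)) + 1*(exp(-2*I*pi/7))*conj(exp(-6*I*pi/7)) + 1*(exp(6*I*pi/7))*conj(exp(4*I*pi/7))
  = (1) + (exp(-2*I*pi/7)) + (exp(-4*I*pi/7)) + (exp(-6*I*pi/7)) + (exp(6*I*pi/7)) + (exp(4*I*pi/7)) + (exp(2*I*pi/7))
  = 0.
(Exp terms are combined using exp(i*s)*conj(exp(i*t)) = exp(i*(s-t)), and sums of them are collapsed using the identity that for every m > 1 the m distinct m-th roots of unity sum to 0, e.g. 1 + exp(2*I*pi/3) + exp(-2*I*pi/3) = 0.)
Dividing by |G| = 7 gives 0/7 = 0, matching the row-orthogonality relation <chi_4, chi_5> = [chi_4 = chi_5].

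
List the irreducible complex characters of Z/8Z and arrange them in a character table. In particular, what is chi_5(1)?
Character table of Z/8Z (irreps indexed chi_0,...,chi_7 with chi_k(m) = zeta_8^(k*m), zeta_8 = exp(2*pi*i/8)):
  irrep \ class  {0} (size 1)  {1} (size 1)    {2} (size 1)  {3} (size 1)    {4} (size 1)  {5} (size 1)    {6} (size 1)  {7} (size 1)  
  chi_0          1             1               1             1               1             1               1             1             
  chi_1          1             exp(I*pi/4)     I             exp(3*I*pi/4)   -1            exp(-3*I*pi/4)  -I            exp(-I*pi/4)  
  chi_2          1             I               -1            -I              1             I               -1            -I            
  chi_3          1             exp(3*I*pi/4)   -I            exp(I*pi/4)     -1            exp(-I*pi/4)    I             exp(-3*I*pi/4)
  chi_4          1             -1              1             -1              1             -1              1             -1            
  chi_5          1             exp(-3*I*pi/4)  I             exp(-I*pi/4)    -1            exp(I*pi/4)     -I            exp(3*I*pi/4) 
  chi_6          1             -I              -1            I               1             -I              -1            I             
  chi_7          1             exp(-I*pi/4)    -I            exp(-3*I*pi/4)  -1            exp(3*I*pi/4)   I             exp(I*pi/4)   

Spot check: chi_5(1) = zeta_8^(5*1) = zeta_8^5 = exp(-3*I*pi/4).

Details: Z/8Z is abelian, so all 8 irreducible complex representations are 1-dimensional. They are given by chi_k(m) = zeta_8^(k*m) for k = 0,...,7. Row orthogonality: sum_m chi_k(m) conj(chi_l(m)) = 8 * [k = l].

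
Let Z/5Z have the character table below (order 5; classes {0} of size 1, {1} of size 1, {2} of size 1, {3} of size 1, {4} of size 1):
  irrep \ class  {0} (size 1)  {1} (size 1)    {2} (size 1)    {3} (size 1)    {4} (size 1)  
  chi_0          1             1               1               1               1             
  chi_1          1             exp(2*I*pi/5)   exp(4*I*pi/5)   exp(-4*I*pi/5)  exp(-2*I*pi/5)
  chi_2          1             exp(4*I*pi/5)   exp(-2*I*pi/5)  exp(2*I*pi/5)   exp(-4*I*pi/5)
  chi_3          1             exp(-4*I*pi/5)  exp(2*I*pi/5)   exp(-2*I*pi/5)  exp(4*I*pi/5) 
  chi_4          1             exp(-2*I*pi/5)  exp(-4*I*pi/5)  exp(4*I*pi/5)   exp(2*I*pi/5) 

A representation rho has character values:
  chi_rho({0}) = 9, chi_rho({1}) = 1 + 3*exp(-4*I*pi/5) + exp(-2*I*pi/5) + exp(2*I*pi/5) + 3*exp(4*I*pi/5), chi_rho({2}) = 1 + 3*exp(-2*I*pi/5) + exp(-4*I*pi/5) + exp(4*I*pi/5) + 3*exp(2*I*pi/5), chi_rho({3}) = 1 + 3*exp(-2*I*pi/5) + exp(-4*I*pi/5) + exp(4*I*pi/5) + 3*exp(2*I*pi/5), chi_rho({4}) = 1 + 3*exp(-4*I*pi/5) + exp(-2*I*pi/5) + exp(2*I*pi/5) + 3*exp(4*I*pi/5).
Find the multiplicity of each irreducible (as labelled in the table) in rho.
Multiplicities: chi_0: 1, chi_1: 1, chi_2: 3, chi_3: 3, chi_4: 1.

Reasoning: Use <chi_rho, chi> = (1/|G|) sum_C |C| * chi_rho(C) * conj(chi(C)) with |G| = 5 for each irreducible chi in the table:
  <chi_rho, chi_0> = (1/5)[1*(9)*conj(1) + 1*(1 + 3*exp(-4*I*pi/5) + exp(-2*I*pi/5) + exp(2*I*pi/5) + 3*exp(4*I*pi/5))*conj(1) + 1*(1 + 3*exp(-2*I*pi/5) + exp(-4*I*pi/5) + exp(4*I*pi/5) + 3*exp(2*I*pi/5))*conj(1) + 1*(1 + 3*exp(-2*I*pi/5) + exp(-4*I*pi/5) + exp(4*I*pi/5) + 3*exp(2*I*pi/5))*conj(1) + 1*(1 + 3*exp(-4*I*pi/5) + exp(-2*I*pi/5) + exp(2*I*pi/5) + 3*exp(4*I*pi/5))*conj(1)]
      = (1/5)[(9) + (1 + 3*exp(-4*I*pi/5) + exp(-2*I*pi/5) + exp(2*I*pi/5) + 3*exp(4*I*pi/5)) + (1 + 3*exp(-2*I*pi/5) + exp(-4*I*pi/5) + exp(4*I*pi/5) + 3*exp(2*I*pi/5)) + (1 + 3*exp(-2*I*pi/5) + exp(-4*I*pi/5) + exp(4*I*pi/5) + 3*exp(2*I*pi/5)) + (1 + 3*exp(-4*I*pi/5) + exp(-2*I*pi/5) + exp(2*I*pi/5) + 3*exp(4*I*pi/5))] = 5/5 = 1
  <chi_rho, chi_1> = (1/5)[1*(9)*conj(1) + 1*(1 + 3*exp(-4*I*pi/5) + exp(-2*I*pi/5) + exp(2*I*pi/5) + 3*exp(4*I*pi/5))*conj(exp(2*I*pi/5)) + 1*(1 + 3*exp(-2*I*pi/5) + exp(-4*I*pi/5) + exp(4*I*pi/5) + 3*exp(2*I*pi/5))*conj(exp(4*I*pi/5)) + 1*(1 + 3*exp(-2*I*pi/5) + exp(-4*I*pi/5) + exp(4*I*pi/5) + 3*exp(2*I*pi/5))*conj(exp(-4*I*pi/5)) + 1*(1 + 3*exp(-4*I*pi/5) + exp(-2*I*pi/5) + exp(2*I*pi/5) + 3*exp(4*I*pi/5))*conj(exp(-2*I*pi/5))]
      = (1/5)[(9) + (1 + exp(-2*I*pi/5) + exp(-4*I*pi/5) + 3*exp(4*I*pi/5) + 3*exp(2*I*pi/5)) + (1 + 3*exp(-2*I*pi/5) + exp(-4*I*pi/5) + exp(2*I*pi/5) + 3*exp(4*I*pi/5)) + (1 + 3*exp(-4*I*pi/5) + exp(-2*I*pi/5) + exp(4*I*pi/5) + 3*exp(2*I*pi/5)) + (1 + 3*exp(-2*I*pi/5) + 3*exp(-4*I*pi/5) + exp(4*I*pi/5) + exp(2*I*pi/5))] = 5/5 = 1
  <chi_rho, chi_2> = (1/5)[1*(9)*conj(1) + 1*(1 + 3*exp(-4*I*pi/5) + exp(-2*I*pi/5) + exp(2*I*pi/5) + 3*exp(4*I*pi/5))*conj(exp(4*I*pi/5)) + 1*(1 + 3*exp(-2*I*pi/5) + exp(-4*I*pi/5) + exp(4*I*pi/5) + 3*exp(2*I*pi/5))*conj(exp(-2*I*pi/5)) + 1*(1 + 3*exp(-2*I*pi/5) + exp(-4*I*pi/5) + exp(4*I*pi/5) + 3*exp(2*I*pi/5))*conj(exp(2*I*pi/5)) + 1*(1 + 3*exp(-4*I*pi/5) + exp(-2*I*pi/5) + exp(2*I*pi/5) + 3*exp(4*I*pi/5))*conj(exp(-4*I*pi/5))]
      = (1/5)[(9) + (3 + exp(-2*I*pi/5) + exp(-4*I*pi/5) + exp(4*I*pi/5) + 3*exp(2*I*pi/5)) + (3 + exp(-2*I*pi/5) + exp(-4*I*pi/5) + exp(2*I*pi/5) + 3*exp(4*I*pi/5)) + (3 + 3*exp(-4*I*pi/5) + exp(-2*I*pi/5) + exp(4*I*pi/5) + exp(2*I*pi/5)) + (3 + 3*exp(-2*I*pi/5) + exp(-4*I*pi/5) + exp(4*I*pi/5) + exp(2*I*pi/5))] = 15/5 = 3
  <chi_rho, chi_3> = (1/5)[1*(9)*conj(1) + 1*(1 + 3*exp(-4*I*pi/5) + exp(-2*I*pi/5) + exp(2*I*pi/5) + 3*exp(4*I*pi/5))*conj(exp(-4*I*pi/5)) + 1*(1 + 3*exp(-2*I*pi/5) + exp(-4*I*pi/5) + exp(4*I*pi/5) + 3*exp(2*I*pi/5))*conj(exp(2*I*pi/5)) + 1*(1 + 3*exp(-2*I*pi/5) + exp(-4*I*pi/5) + exp(4*I*pi/5) + 3*exp(2*I*pi/5))*conj(exp(-2*I*pi/5)) + 1*(1 + 3*exp(-4*I*pi/5) + exp(-2*I*pi/5) + exp(2*I*pi/5) + 3*exp(4*I*pi/5))*conj(exp(4*I*pi/5))]
      = (1/5)[(9) + (3 + 3*exp(-2*I*pi/5) + exp(-4*I*pi/5) + exp(4*I*pi/5) + exp(2*I*pi/5)) + (3 + 3*exp(-4*I*pi/5) + exp(-2*I*pi/5) + exp(4*I*pi/5) + exp(2*I*pi/5)) + (3 + exp(-2*I*pi/5) + exp(-4*I*pi/5) + exp(2*I*pi/5) + 3*exp(4*I*pi/5)) + (3 + exp(-2*I*pi/5) + exp(-4*I*pi/5) + exp(4*I*pi/5) + 3*exp(2*I*pi/5))] = 15/5 = 3
  <chi_rho, chi_4> = (1/5)[1*(9)*conj(1) + 1*(1 + 3*exp(-4*I*pi/5) + exp(-2*I*pi/5) + exp(2*I*pi/5) + 3*exp(4*I*pi/5))*conj(exp(-2*I*pi/5)) + 1*(1 + 3*exp(-2*I*pi/5) + exp(-4*I*pi/5) + exp(4*I*pi/5) + 3*exp(2*I*pi/5))*conj(exp(-4*I*pi/5)) + 1*(1 + 3*exp(-2*I*pi/5) + exp(-4*I*pi/5) + exp(4*I*pi/5) + 3*exp(2*I*pi/5))*conj(exp(4*I*pi/5)) + 1*(1 + 3*exp(-4*I*pi/5) + exp(-2*I*pi/5) + exp(2*I*pi/5) + 3*exp(4*I*pi/5))*conj(exp(2*I*pi/5))]
      = (1/5)[(9) + (1 + 3*exp(-2*I*pi/5) + 3*exp(-4*I*pi/5) + exp(4*I*pi/5) + exp(2*I*pi/5)) + (1 + 3*exp(-4*I*pi/5) + exp(-2*I*pi/5) + exp(4*I*pi/5) + 3*exp(2*I*pi/5)) + (1 + 3*exp(-2*I*pi/5) + exp(-4*I*pi/5) + exp(2*I*pi/5) + 3*exp(4*I*pi/5)) + (1 + exp(-2*I*pi/5) + exp(-4*I*pi/5) + 3*exp(4*I*pi/5) + 3*exp(2*I*pi/5))] = 5/5 = 1
(Exp terms are combined using exp(i*s)*conj(exp(i*t)) = exp(i*(s-t)), and sums of them are collapsed using the identity that for every m > 1 the m distinct m-th roots of unity sum to 0, e.g. 1 + exp(2*I*pi/3) + exp(-2*I*pi/3) = 0.)
Dimension check: dim(rho) = sum (mult * dim) = 1*1 + 1*1 + 3*1 + 3*1 + 1*1 = 9 = chi_rho(e) = 9.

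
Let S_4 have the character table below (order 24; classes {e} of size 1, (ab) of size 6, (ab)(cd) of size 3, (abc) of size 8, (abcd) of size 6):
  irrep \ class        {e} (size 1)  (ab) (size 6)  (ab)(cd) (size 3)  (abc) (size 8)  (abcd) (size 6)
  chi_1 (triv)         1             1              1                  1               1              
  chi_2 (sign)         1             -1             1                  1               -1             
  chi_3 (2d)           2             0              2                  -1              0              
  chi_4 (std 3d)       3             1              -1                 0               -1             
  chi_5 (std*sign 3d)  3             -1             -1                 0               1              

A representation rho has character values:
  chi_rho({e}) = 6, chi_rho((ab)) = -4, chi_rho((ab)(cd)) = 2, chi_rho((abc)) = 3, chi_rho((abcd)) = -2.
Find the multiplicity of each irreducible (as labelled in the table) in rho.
Multiplicities: chi_1: 0, chi_2: 3, chi_3: 0, chi_4: 0, chi_5: 1.

Proof sketch: Use <chi_rho, chi> = (1/|G|) sum_C |C| * chi_rho(C) * conj(chi(C)) with |G| = 24 for each irreducible chi in the table:
  <chi_rho, chi_1> = (1/24)[1*(6)*conj(1) + 6*(-4)*conj(1) + 3*(2)*conj(1) + 8*(3)*conj(1) + 6*(-2)*conj(1)]
      = (1/24)[(6) + (-24) + (6) + (24) + (-12)] = 0/24 = 0
  <chi_rho, chi_2> = (1/24)[1*(6)*conj(1) + 6*(-4)*conj(-1) + 3*(2)*conj(1) + 8*(3)*conj(1) + 6*(-2)*conj(-1)]
      = (1/24)[(6) + (24) + (6) + (24) + (12)] = 72/24 = 3
  <chi_rho, chi_3> = (1/24)[1*(6)*conj(2) + 6*(-4)*conj(0) + 3*(2)*conj(2) + 8*(3)*conj(-1) + 6*(-2)*conj(0)]
      = (1/24)[(12) + (0) + (12) + (-24) + (0)] = 0/24 = 0
  <chi_rho, chi_4> = (1/24)[1*(6)*conj(3) + 6*(-4)*conj(1) + 3*(2)*conj(-1) + 8*(3)*conj(0) + 6*(-2)*conj(-1)]
      = (1/24)[(18) + (-24) + (-6) + (0) + (12)] = 0/24 = 0
  <chi_rho, chi_5> = (1/24)[1*(6)*conj(3) + 6*(-4)*conj(-1) + 3*(2)*conj(-1) + 8*(3)*conj(0) + 6*(-2)*conj(1)]
      = (1/24)[(18) + (24) + (-6) + (0) + (-12)] = 24/24 = 1
Dimension check: dim(rho) = sum (mult * dim) = 0*1 + 3*1 + 0*2 + 0*3 + 1*3 = 6 = chi_rho(e) = 6.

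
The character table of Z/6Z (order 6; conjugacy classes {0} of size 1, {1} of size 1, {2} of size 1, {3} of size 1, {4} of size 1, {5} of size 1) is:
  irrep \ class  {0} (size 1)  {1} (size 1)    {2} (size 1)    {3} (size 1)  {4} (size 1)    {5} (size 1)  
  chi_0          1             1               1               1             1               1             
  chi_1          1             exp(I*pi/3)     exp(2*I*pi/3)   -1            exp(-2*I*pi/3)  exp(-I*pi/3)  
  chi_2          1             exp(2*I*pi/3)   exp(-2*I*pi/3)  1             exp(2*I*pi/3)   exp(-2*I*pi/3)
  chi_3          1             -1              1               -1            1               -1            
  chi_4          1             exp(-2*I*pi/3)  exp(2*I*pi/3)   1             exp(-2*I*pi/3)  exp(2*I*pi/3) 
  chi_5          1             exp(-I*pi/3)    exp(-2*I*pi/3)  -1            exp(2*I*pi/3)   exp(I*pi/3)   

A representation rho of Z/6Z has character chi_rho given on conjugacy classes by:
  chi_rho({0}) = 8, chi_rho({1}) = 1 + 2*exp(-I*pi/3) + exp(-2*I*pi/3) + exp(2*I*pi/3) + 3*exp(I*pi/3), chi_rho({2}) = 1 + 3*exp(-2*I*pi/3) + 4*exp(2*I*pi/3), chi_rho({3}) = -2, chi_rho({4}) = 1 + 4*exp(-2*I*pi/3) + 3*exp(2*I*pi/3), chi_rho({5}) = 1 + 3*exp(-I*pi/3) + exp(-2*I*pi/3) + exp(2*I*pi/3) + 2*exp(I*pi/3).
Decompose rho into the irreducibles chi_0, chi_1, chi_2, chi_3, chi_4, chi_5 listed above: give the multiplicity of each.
Multiplicities: chi_0: 1, chi_1: 3, chi_2: 1, chi_3: 0, chi_4: 1, chi_5: 2.

Argument: Use <chi_rho, chi> = (1/|G|) sum_C |C| * chi_rho(C) * conj(chi(C)) with |G| = 6 for each irreducible chi in the table:
  <chi_rho, chi_0> = (1/6)[1*(8)*conj(1) + 1*(1 + 2*exp(-I*pi/3) + exp(-2*I*pi/3) + exp(2*I*pi/3) + 3*exp(I*pi/3))*conj(1) + 1*(1 + 3*exp(-2*I*pi/3) + 4*exp(2*I*pi/3))*conj(1) + 1*(-2)*conj(1) + 1*(1 + 4*exp(-2*I*pi/3) + 3*exp(2*I*pi/3))*conj(1) + 1*(1 + 3*exp(-I*pi/3) + exp(-2*I*pi/3) + exp(2*I*pi/3) + 2*exp(I*pi/3))*conj(1)]
      = (1/6)[(8) + (1 + 2*exp(-I*pi/3) + exp(-2*I*pi/3) + exp(2*I*pi/3) + 3*exp(I*pi/3)) + (1 + 3*exp(-2*I*pi/3) + 4*exp(2*I*pi/3)) + (-2) + (1 + 4*exp(-2*I*pi/3) + 3*exp(2*I*pi/3)) + (1 + 3*exp(-I*pi/3) + exp(-2*I*pi/3) + exp(2*I*pi/3) + 2*exp(I*pi/3))] = 6/6 = 1
  <chi_rho, chi_1> = (1/6)[1*(8)*conj(1) + 1*(1 + 2*exp(-I*pi/3) + exp(-2*I*pi/3) + exp(2*I*pi/3) + 3*exp(I*pi/3))*conj(exp(I*pi/3)) + 1*(1 + 3*exp(-2*I*pi/3) + 4*exp(2*I*pi/3))*conj(exp(2*I*pi/3)) + 1*(-2)*conj(-1) + 1*(1 + 4*exp(-2*I*pi/3) + 3*exp(2*I*pi/3))*conj(exp(-2*I*pi/3)) + 1*(1 + 3*exp(-I*pi/3) + exp(-2*I*pi/3) + exp(2*I*pi/3) + 2*exp(I*pi/3))*conj(exp(-I*pi/3))]
      = (1/6)[(8) + (2 + 2*exp(-2*I*pi/3) + exp(-I*pi/3) + exp(I*pi/3)) + (4 + exp(-2*I*pi/3) + 3*exp(2*I*pi/3)) + (2) + (4 + 3*exp(-2*I*pi/3) + exp(2*I*pi/3)) + (2 + exp(-I*pi/3) + exp(I*pi/3) + 2*exp(2*I*pi/3))] = 18/6 = 3
  <chi_rho, chi_2> = (1/6)[1*(8)*conj(1) + 1*(1 + 2*exp(-I*pi/3) + exp(-2*I*pi/3) + exp(2*I*pi/3) + 3*exp(I*pi/3))*conj(exp(2*I*pi/3)) + 1*(1 + 3*exp(-2*I*pi/3) + 4*exp(2*I*pi/3))*conj(exp(-2*I*pi/3)) + 1*(-2)*conj(1) + 1*(1 + 4*exp(-2*I*pi/3) + 3*exp(2*I*pi/3))*conj(exp(2*I*pi/3)) + 1*(1 + 3*exp(-I*pi/3) + exp(-2*I*pi/3) + exp(2*I*pi/3) + 2*exp(I*pi/3))*conj(exp(-2*I*pi/3))]
      = (1/6)[(8) + (-1 + 3*exp(-I*pi/3) + exp(-2*I*pi/3) + exp(2*I*pi/3)) + (3 + 4*exp(-2*I*pi/3) + exp(2*I*pi/3)) + (-2) + (3 + exp(-2*I*pi/3) + 4*exp(2*I*pi/3)) + (-1 + exp(-2*I*pi/3) + exp(2*I*pi/3) + 3*exp(I*pi/3))] = 6/6 = 1
  <chi_rho, chi_3> = (1/6)[1*(8)*conj(1) + 1*(1 + 2*exp(-I*pi/3) + exp(-2*I*pi/3) + exp(2*I*pi/3) + 3*exp(I*pi/3))*conj(-1) + 1*(1 + 3*exp(-2*I*pi/3) + 4*exp(2*I*pi/3))*conj(1) + 1*(-2)*conj(-1) + 1*(1 + 4*exp(-2*I*pi/3) + 3*exp(2*I*pi/3))*conj(1) + 1*(1 + 3*exp(-I*pi/3) + exp(-2*I*pi/3) + exp(2*I*pi/3) + 2*exp(I*pi/3))*conj(-1)]
      = (1/6)[(8) + (-1 - 3*exp(I*pi/3) - exp(2*I*pi/3) - exp(-2*I*pi/3) - 2*exp(-I*pi/3)) + (1 + 3*exp(-2*I*pi/3) + 4*exp(2*I*pi/3)) + (2) + (1 + 4*exp(-2*I*pi/3) + 3*exp(2*I*pi/3)) + (-1 - 2*exp(I*pi/3) - exp(2*I*pi/3) - exp(-2*I*pi/3) - 3*exp(-I*pi/3))] = 0/6 = 0
  <chi_rho, chi_4> = (1/6)[1*(8)*conj(1) + 1*(1 + 2*exp(-I*pi/3) + exp(-2*I*pi/3) + exp(2*I*pi/3) + 3*exp(I*pi/3))*conj(exp(-2*I*pi/3)) + 1*(1 + 3*exp(-2*I*pi/3) + 4*exp(2*I*pi/3))*conj(exp(2*I*pi/3)) + 1*(-2)*conj(1) + 1*(1 + 4*exp(-2*I*pi/3) + 3*exp(2*I*pi/3))*conj(exp(-2*I*pi/3)) + 1*(1 + 3*exp(-I*pi/3) + exp(-2*I*pi/3) + exp(2*I*pi/3) + 2*exp(I*pi/3))*conj(exp(2*I*pi/3))]
      = (1/6)[(8) + (-2 + exp(-2*I*pi/3) + exp(2*I*pi/3) + 2*exp(I*pi/3)) + (4 + exp(-2*I*pi/3) + 3*exp(2*I*pi/3)) + (-2) + (4 + 3*exp(-2*I*pi/3) + exp(2*I*pi/3)) + (-2 + 2*exp(-I*pi/3) + exp(-2*I*pi/3) + exp(2*I*pi/3))] = 6/6 = 1
  <chi_rho, chi_5> = (1/6)[1*(8)*conj(1) + 1*(1 + 2*exp(-I*pi/3) + exp(-2*I*pi/3) + exp(2*I*pi/3) + 3*exp(I*pi/3))*conj(exp(-I*pi/3)) + 1*(1 + 3*exp(-2*I*pi/3) + 4*exp(2*I*pi/3))*conj(exp(-2*I*pi/3)) + 1*(-2)*conj(-1) + 1*(1 + 4*exp(-2*I*pi/3) + 3*exp(2*I*pi/3))*conj(exp(2*I*pi/3)) + 1*(1 + 3*exp(-I*pi/3) + exp(-2*I*pi/3) + exp(2*I*pi/3) + 2*exp(I*pi/3))*conj(exp(I*pi/3))]
      = (1/6)[(8) + (1 + exp(-I*pi/3) + exp(I*pi/3) + 3*exp(2*I*pi/3)) + (3 + 4*exp(-2*I*pi/3) + exp(2*I*pi/3)) + (2) + (3 + exp(-2*I*pi/3) + 4*exp(2*I*pi/3)) + (1 + 3*exp(-2*I*pi/3) + exp(-I*pi/3) + exp(I*pi/3))] = 12/6 = 2
(Exp terms are combined using exp(i*s)*conj(exp(i*t)) = exp(i*(s-t)), and sums of them are collapsed using the identity that for every m > 1 the m distinct m-th roots of unity sum to 0, e.g. 1 + exp(2*I*pi/3) + exp(-2*I*pi/3) = 0.)
Dimension check: dim(rho) = sum (mult * dim) = 1*1 + 3*1 + 1*1 + 0*1 + 1*1 + 2*1 = 8 = chi_rho(e) = 8.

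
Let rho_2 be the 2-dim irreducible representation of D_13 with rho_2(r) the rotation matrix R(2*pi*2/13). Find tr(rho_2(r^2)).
chi_{rho_2}(r^2) = 2*cos(2*pi*2*2/13) = -2*cos(5*pi/13)

Argument: rho_2(r^2) is rotation by angle 2*pi*2*2/13, whose trace is 2*cos(2*pi*2*2/13) = -2*cos(5*pi/13).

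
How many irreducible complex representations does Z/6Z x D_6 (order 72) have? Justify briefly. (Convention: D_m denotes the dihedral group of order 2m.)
36

Explanation: The number of irreducible complex representations of a finite group equals its number of conjugacy classes. For a direct product, #classes(G x H) = #classes(G) * #classes(H). Z/6Z has 6 classes (abelian), D_6 has 6 classes, so 6 * 6 = 36, so Z/6Z x D_6 (order 72) has exactly 36 irreducible complex representations.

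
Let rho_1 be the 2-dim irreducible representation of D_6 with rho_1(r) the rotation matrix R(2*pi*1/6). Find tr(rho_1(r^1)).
chi_{rho_1}(r^1) = 2*cos(2*pi*1*1/6) = 1

Working: rho_1(r^1) is rotation by angle 2*pi*1*1/6, whose trace is 2*cos(2*pi*1*1/6) = 1.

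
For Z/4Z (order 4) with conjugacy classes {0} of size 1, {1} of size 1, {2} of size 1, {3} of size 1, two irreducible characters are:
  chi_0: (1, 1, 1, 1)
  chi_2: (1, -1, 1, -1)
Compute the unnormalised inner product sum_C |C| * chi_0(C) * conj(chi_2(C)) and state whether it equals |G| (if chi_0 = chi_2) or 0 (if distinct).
Sum = 0; so <chi_0, chi_2> = 0 (distinct irreducibles are orthogonal).

Details: Compute term by term over conjugacy classes (|C| * chi_0(C) * conj(chi_2(C))):
  1*(1)*conj(1) + 1*(1)*conj(-1) + 1*(1)*conj(1) + 1*(1)*conj(-1)
  = (1) + (-1) + (1) + (-1)
  = 0.
(Exp terms are combined using exp(i*s)*conj(exp(i*t)) = exp(i*(s-t)), and sums of them are collapsed using the identity that for every m > 1 the m distinct m-th roots of unity sum to 0, e.g. 1 + exp(2*I*pi/3) + exp(-2*I*pi/3) = 0.)
Dividing by |G| = 4 gives 0/4 = 0, matching the row-orthogonality relation <chi_0, chi_2> = [chi_0 = chi_2].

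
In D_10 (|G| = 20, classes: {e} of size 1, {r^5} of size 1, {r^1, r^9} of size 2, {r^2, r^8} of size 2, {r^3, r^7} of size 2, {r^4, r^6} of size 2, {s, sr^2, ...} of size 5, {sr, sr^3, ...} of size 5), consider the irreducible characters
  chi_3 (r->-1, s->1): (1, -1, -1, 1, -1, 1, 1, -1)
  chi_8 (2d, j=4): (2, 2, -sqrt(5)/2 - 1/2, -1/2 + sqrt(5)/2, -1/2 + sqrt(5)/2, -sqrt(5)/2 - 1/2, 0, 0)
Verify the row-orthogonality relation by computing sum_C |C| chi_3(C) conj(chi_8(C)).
Sum = 0; so <chi_3, chi_8> = 0 (distinct irreducibles are orthogonal).

Why: Compute term by term over conjugacy classes (|C| * chi_3(C) * conj(chi_8(C))):
  1*(1)*conj(2) + 1*(-1)*conj(2) + 2*(-1)*conj(-sqrt(5)/2 - 1/2) + 2*(1)*conj(-1/2 + sqrt(5)/2) + 2*(-1)*conj(-1/2 + sqrt(5)/2) + 2*(1)*conj(-sqrt(5)/2 - 1/2) + 5*(1)*conj(0) + 5*(-1)*conj(0)
  = (2) + (-2) + (1 + sqrt(5)) + (-1 + sqrt(5)) + (1 - sqrt(5)) + (-sqrt(5) - 1) + (0) + (0)
  = 0.
Dividing by |G| = 20 gives 0/20 = 0, matching the row-orthogonality relation <chi_3, chi_8> = [chi_3 = chi_8].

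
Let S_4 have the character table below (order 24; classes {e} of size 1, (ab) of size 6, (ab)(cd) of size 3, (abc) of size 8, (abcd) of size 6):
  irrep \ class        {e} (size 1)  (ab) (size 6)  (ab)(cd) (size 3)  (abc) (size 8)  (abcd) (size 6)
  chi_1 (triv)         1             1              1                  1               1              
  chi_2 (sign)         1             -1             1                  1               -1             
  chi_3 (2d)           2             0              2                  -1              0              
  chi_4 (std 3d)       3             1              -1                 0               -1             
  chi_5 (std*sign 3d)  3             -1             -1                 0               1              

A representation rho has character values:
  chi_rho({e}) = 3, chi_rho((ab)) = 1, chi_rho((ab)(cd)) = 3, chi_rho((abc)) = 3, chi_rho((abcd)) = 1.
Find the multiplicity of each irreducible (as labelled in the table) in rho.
Multiplicities: chi_1: 2, chi_2: 1, chi_3: 0, chi_4: 0, chi_5: 0.

Reasoning: Use <chi_rho, chi> = (1/|G|) sum_C |C| * chi_rho(C) * conj(chi(C)) with |G| = 24 for each irreducible chi in the table:
  <chi_rho, chi_1> = (1/24)[1*(3)*conj(1) + 6*(1)*conj(1) + 3*(3)*conj(1) + 8*(3)*conj(1) + 6*(1)*conj(1)]
      = (1/24)[(3) + (6) + (9) + (24) + (6)] = 48/24 = 2
  <chi_rho, chi_2> = (1/24)[1*(3)*conj(1) + 6*(1)*conj(-1) + 3*(3)*conj(1) + 8*(3)*conj(1) + 6*(1)*conj(-1)]
      = (1/24)[(3) + (-6) + (9) + (24) + (-6)] = 24/24 = 1
  <chi_rho, chi_3> = (1/24)[1*(3)*conj(2) + 6*(1)*conj(0) + 3*(3)*conj(2) + 8*(3)*conj(-1) + 6*(1)*conj(0)]
      = (1/24)[(6) + (0) + (18) + (-24) + (0)] = 0/24 = 0
  <chi_rho, chi_4> = (1/24)[1*(3)*conj(3) + 6*(1)*conj(1) + 3*(3)*conj(-1) + 8*(3)*conj(0) + 6*(1)*conj(-1)]
      = (1/24)[(9) + (6) + (-9) + (0) + (-6)] = 0/24 = 0
  <chi_rho, chi_5> = (1/24)[1*(3)*conj(3) + 6*(1)*conj(-1) + 3*(3)*conj(-1) + 8*(3)*conj(0) + 6*(1)*conj(1)]
      = (1/24)[(9) + (-6) + (-9) + (0) + (6)] = 0/24 = 0
Dimension check: dim(rho) = sum (mult * dim) = 2*1 + 1*1 + 0*2 + 0*3 + 0*3 = 3 = chi_rho(e) = 3.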